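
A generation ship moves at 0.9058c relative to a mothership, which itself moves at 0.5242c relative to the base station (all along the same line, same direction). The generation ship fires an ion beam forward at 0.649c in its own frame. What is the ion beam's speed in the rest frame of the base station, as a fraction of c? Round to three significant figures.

0.993c

First combine the ion beam and generation ship (S''→S'): u₁ = (0.649 + 0.9058)/(1 + 0.649×0.9058) = 1.5548/1.5878642 = 0.97918.
Then combine with the mothership (S'→S): u = (0.97918 + 0.5242)/(1 + 0.97918×0.5242) = 1.50338/1.513286156 = 0.99345.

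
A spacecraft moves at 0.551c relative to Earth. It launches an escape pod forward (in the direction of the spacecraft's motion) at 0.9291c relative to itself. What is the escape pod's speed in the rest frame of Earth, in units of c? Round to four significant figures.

0.9789c

Relativistic velocity addition: u = (u' + v)/(1 + u'v/c²), with u' = 0.9291c and v = 0.551c.
Numerator: 0.9291 + 0.551 = 1.4801. Denominator: 1 + (0.9291)(0.551) = 1.5119341.
u = 1.4801/1.5119341 = 0.97894, so the speed is 0.9789c.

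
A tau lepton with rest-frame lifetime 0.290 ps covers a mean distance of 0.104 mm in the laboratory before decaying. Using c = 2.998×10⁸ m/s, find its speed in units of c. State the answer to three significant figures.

Lab distance = (lab lifetime)·v = γτ·βc, so βγ = d/(cτ) = 1.040×10^-4/(2.998×10⁸ × 2.900×10^-13) = 1.1962.
With βγ = 1.1962: γ² = 1 + (βγ)² = 2.43089, and β = (βγ)/γ = 1.1962/1.55913 = 0.767.

0.767c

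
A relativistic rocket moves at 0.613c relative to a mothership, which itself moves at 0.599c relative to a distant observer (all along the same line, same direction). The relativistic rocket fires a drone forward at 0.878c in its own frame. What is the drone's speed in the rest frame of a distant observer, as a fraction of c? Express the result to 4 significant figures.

Apply u = (u'+v)/(1+u'v) twice. Drone in the mothership frame: (0.878+0.613)/(1+0.878·0.613) = 1.491/1.538214 = 0.96931c.
That velocity, transformed to the rest frame of a distant observer: (0.96931+0.599)/(1+0.96931·0.599) = 1.56831/1.58061669 = 0.99221c.

0.9922c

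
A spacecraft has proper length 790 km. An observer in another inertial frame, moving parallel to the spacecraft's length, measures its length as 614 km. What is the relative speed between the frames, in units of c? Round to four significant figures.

Length contraction gives γ = L₀/L = 790/614 = 1.2866.
β = √(1 − 1/γ²) = √0.395894 = 0.6292.

0.6292c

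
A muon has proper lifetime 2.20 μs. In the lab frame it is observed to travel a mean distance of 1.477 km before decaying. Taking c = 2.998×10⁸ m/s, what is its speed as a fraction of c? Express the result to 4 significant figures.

0.9131c

Let x = d/(cτ) = 1477 m / (2.998×10⁸ m/s × 2.200×10^-6 s) = 2.2394. Since d = βγcτ, x = βγ = β/√(1−β²).
Solving: β² = x²/(1+x²) = 5.01491/6.01491 = 0.833746, so β = 0.9131.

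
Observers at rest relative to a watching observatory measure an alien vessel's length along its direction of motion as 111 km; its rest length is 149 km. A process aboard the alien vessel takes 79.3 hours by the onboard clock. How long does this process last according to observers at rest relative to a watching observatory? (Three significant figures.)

106 hours

From L = L₀/γ: γ = 149/111 = 1.34234.
Δt = γΔτ = 1.34234 × 79.3 = 106 hours.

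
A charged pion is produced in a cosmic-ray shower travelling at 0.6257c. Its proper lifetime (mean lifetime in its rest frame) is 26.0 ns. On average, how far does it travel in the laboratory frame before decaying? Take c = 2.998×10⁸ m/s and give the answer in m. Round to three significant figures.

6.25 m

Lorentz factor: γ = (1 − 0.39150049)^(−1/2) = 1.2819.
Lab-frame lifetime: Δt = γτ = 1.2819 × 26.0 ns = 33.329 ns.
Distance: d = vΔt = 0.6257 × 2.998×10⁸ m/s × 3.3329×10^-8 s = 6.25 m.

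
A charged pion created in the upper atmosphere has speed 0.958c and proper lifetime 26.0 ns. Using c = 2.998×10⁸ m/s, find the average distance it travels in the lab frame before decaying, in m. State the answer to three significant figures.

26.0 m

With β = 0.958, γ = 1/√(1 − 0.958²) = 1/√0.082236 = 3.4871.
Lab-frame lifetime: Δt = γτ = 3.4871 × 26.0 ns = 90.665 ns.
Distance: d = vΔt = 0.958 × 2.998×10⁸ m/s × 9.0665×10^-8 s = 26.0 m.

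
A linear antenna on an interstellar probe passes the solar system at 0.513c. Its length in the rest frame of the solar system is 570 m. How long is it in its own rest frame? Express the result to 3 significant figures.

With β = 0.513, γ = 1/√(1 − 0.513²) = 1/√0.736831 = 1.165.
Proper length: L₀ = γ·L = 1.165 × 570 = 664 m.

664 m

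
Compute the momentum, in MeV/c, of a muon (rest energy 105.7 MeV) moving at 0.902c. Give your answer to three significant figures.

γ = 1/√(1 − β²) = 1/√(1 − 0.813604) = 1/√0.186396 = 1/0.431736 = 2.3162.
Momentum: p = γβ·mc = 2.3162 × 0.902 × 105.7 MeV/c = 221 MeV/c.

221 MeV/c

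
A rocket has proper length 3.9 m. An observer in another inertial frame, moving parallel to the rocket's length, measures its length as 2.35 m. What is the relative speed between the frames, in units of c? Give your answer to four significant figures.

Length contraction gives γ = L₀/L = 3.9/2.35 = 1.6596.
β = √(1 − 1/γ²) = √0.636928 = 0.7981.

0.7981c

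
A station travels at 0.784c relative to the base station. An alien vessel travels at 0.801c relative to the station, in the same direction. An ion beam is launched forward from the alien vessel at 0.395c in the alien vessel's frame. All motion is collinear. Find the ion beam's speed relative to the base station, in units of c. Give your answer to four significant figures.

Apply u = (u'+v)/(1+u'v) twice. Ion beam in the station frame: (0.395+0.801)/(1+0.395·0.801) = 1.196/1.316395 = 0.90854c.
That velocity, transformed to the rest frame of the base station: (0.90854+0.784)/(1+0.90854·0.784) = 1.69254/1.71229536 = 0.98846c.

0.9885c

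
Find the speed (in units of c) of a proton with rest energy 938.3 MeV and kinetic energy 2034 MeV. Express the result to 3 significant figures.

0.949c

K = (γ−1)mc², so γ = 1 + 2034/938.3 = 3.1678.
Then v/c = √(1 − γ⁻²) = √(1 − 0.0996516) = √0.9003484 = 0.949.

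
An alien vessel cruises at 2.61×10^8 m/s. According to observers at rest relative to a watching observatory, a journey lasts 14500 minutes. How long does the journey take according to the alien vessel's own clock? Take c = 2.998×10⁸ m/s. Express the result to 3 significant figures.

β = v/c = (2.61×10^8 m/s)/(2.998×10⁸ m/s) = 0.87058.
With β = 0.87058, γ = 1/√(1 − 0.87058²) = 1/√0.2420904636 = 2.0324.
The alien vessel's clock runs slow as seen from a watching observatory, so Δτ = Δt/γ = 14500/2.0324 = 7130 minutes.

7130 minutes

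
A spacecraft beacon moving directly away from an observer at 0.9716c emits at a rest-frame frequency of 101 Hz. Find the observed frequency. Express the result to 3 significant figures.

Relativistic Doppler (source moving away): f_obs = f_src · √((1−β)/(1+β)).
With β = 0.9716: factor = √(0.0284/1.9716) = 0.12002.
f_obs = 101 × 0.12002 = 12.1 Hz.

12.1 Hz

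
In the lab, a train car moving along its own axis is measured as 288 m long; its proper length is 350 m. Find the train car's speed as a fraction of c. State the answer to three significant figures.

0.568c

Length contraction gives γ = L₀/L = 350/288 = 1.2153.
β = √(1 − 1/γ²) = √0.322931 = 0.568.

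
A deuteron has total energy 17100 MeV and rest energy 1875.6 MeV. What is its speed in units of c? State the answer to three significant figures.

Total energy E = γmc² gives γ = 17100/1875.6 = 9.1171.
Hence β = √(1 − 1/γ²) = √(1 − 0.0120306) = √0.9879694 = 0.994.

0.994c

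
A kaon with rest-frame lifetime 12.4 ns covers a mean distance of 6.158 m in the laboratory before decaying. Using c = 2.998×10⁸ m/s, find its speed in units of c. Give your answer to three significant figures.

Let x = d/(cτ) = 6.158 m / (2.998×10⁸ m/s × 1.240×10^-8 s) = 1.6565. Since d = βγcτ, x = βγ = β/√(1−β²).
Solving: β² = x²/(1+x²) = 2.74399/3.74399 = 0.732905, so β = 0.856.

0.856c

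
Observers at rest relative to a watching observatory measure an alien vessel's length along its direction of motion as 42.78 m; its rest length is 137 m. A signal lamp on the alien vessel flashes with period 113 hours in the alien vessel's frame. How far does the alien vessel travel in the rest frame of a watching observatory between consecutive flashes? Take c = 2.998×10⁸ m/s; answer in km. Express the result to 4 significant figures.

γ = L₀/L = 137/42.78 = 3.20243.
β = √(1 − 1/γ²) = 0.95. Lab-frame period = γτ = 3.20243×113 hours = 361.87 hours. Distance = βc × γτ = 0.95 × 2.998×10⁸ m/s × 1302732 s = 3.7103×10^14 m = 3.710×10^11 km.

3.710×10^11 km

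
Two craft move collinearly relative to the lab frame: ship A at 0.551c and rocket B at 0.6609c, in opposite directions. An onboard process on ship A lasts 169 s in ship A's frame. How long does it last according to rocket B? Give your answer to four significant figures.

Transform ship A's velocity into rocket B's frame: (0.551 + 0.6609)/(1 + 0.551·0.6609) = 1.2119/1.3641559, so the relative speed is 0.88839c.
γ for this relative speed: γ = 1/√(1 − 0.789237) = 2.1782.
Ship A's interval is proper; time dilation gives Δt_B = γΔτ = 2.1782 × 169 s = 368.1 s.

368.1 s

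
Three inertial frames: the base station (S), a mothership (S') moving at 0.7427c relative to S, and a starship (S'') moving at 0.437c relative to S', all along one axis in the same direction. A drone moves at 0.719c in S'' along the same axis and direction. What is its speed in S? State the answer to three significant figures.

0.981c

First combine the drone and starship (S''→S'): u₁ = (0.719 + 0.437)/(1 + 0.719×0.437) = 1.156/1.314203 = 0.87962.
Then combine with the mothership (S'→S): u = (0.87962 + 0.7427)/(1 + 0.87962×0.7427) = 1.62232/1.653293774 = 0.98127.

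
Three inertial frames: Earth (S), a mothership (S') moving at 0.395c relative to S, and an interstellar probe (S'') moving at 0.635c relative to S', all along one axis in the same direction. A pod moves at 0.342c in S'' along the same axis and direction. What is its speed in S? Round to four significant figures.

0.9094c

Apply u = (u'+v)/(1+u'v) twice. Pod in the mothership frame: (0.342+0.635)/(1+0.342·0.635) = 0.977/1.21717 = 0.80268c.
That velocity, transformed to the rest frame of Earth: (0.80268+0.395)/(1+0.80268·0.395) = 1.19768/1.3170586 = 0.90936c.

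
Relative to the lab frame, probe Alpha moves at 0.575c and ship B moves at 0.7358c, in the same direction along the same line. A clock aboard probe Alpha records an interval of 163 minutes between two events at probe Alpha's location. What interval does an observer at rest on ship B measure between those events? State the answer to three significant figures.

The velocity of probe Alpha relative to ship B is (0.575 − 0.7358)c / (1 − 0.575×0.7358) = −0.27872c; relative speed 0.27872c.
At |u| = 0.27872c, γ = (1 − 0.0776848)^(−1/2) = 1.0413.
Probe Alpha's interval is proper; time dilation gives Δt_B = γΔτ = 1.0413 × 163 minutes = 170 minutes.

170 minutes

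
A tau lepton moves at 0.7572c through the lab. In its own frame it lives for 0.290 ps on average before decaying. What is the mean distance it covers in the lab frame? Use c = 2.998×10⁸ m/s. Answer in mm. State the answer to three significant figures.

0.101 mm

With β = 0.7572, γ = 1/√(1 − 0.7572²) = 1/√0.42664816 = 1.531.
Lab-frame lifetime: Δt = γτ = 1.531 × 0.290 ps = 0.44399 ps.
Distance: d = vΔt = 0.7572 × 2.998×10⁸ m/s × 4.4399×10^-13 s = 1.01×10^-4 m = 0.101 mm.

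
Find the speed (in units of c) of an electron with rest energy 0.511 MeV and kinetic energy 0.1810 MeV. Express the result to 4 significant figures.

K = (γ−1)mc², so γ = 1 + 0.1810/0.511 = 1.3542.
Then v/c = √(1 − γ⁻²) = √(1 − 0.545299) = √0.454701 = 0.6743.

0.6743c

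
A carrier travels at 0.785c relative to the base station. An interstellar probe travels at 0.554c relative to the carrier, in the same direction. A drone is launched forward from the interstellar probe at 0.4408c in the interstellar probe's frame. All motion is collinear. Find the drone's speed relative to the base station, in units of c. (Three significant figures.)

0.974c

Apply u = (u'+v)/(1+u'v) twice. Drone in the carrier frame: (0.4408+0.554)/(1+0.4408·0.554) = 0.9948/1.2442032 = 0.79955c.
That velocity, transformed to the rest frame of the base station: (0.79955+0.785)/(1+0.79955·0.785) = 1.58455/1.62764675 = 0.97352c.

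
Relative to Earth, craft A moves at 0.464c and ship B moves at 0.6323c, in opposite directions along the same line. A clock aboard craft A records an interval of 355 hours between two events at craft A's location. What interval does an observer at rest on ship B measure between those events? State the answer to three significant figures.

669 hours

The velocity of craft A relative to ship B is (0.464 + 0.6323)c / (1 + 0.464×0.6323) = 0.84762c; relative speed 0.84762c.
γ for this relative speed: γ = 1/√(1 − 0.71846) = 1.8846.
Craft A's interval is proper; time dilation gives Δt_B = γΔτ = 1.8846 × 355 hours = 669 hours.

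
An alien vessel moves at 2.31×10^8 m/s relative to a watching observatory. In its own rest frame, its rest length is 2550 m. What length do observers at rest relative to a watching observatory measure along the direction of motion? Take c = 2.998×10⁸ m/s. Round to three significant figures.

β = v/c = (2.31×10^8 m/s)/(2.998×10⁸ m/s) = 0.770514.
Lorentz factor: γ = (1 − 0.5936918)^(−1/2) = 1.5688.
Along the direction of motion the measured length is L₀/γ = 2550/1.5688 = 1630 m.

1630 m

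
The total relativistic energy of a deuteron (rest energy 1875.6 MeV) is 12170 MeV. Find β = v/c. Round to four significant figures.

γ = E/(mc²) = 12170/1875.6 = 6.4886.
β = √(1 − 1/γ²) = √(1 − 0.0237519) = √0.9762481 = 0.9881.

0.9881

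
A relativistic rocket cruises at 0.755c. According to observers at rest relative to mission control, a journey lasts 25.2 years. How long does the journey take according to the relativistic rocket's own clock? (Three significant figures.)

16.5 years

With β = 0.755, γ = 1/√(1 − 0.755²) = 1/√0.429975 = 1.525.
The moving clock records proper time: Δτ = Δt/γ = 25.2/1.525 = 16.5 years.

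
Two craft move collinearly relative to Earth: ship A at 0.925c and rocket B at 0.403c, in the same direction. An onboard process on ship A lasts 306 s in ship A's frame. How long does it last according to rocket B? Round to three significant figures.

552 s

Speed of ship A in rocket B's frame: u = (v_A − v_B)/(1 − v_A v_B/c²) = (0.925 − 0.403)/(1 − 0.925×0.403) = 0.522/0.627225 = 0.83224; |u| = 0.83224c.
γ for this relative speed: γ = 1/√(1 − 0.692623) = 1.8037.
Ship A's interval is proper; time dilation gives Δt_B = γΔτ = 1.8037 × 306 s = 552 s.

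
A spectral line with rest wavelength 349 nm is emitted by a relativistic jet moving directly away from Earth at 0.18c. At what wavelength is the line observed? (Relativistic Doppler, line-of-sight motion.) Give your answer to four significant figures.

418.7 nm

Relativistic Doppler for wavelength: λ_obs = λ_src · √((1+β)/(1−β)).
With β = 0.18: factor = √(1.18/0.82) = 1.1996.
λ_obs = 349 × 1.1996 = 418.7 nm.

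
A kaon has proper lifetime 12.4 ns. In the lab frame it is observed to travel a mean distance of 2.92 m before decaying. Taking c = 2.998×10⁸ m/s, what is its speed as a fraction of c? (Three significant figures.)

d = βγcτ ⇒ βγ = d/(cτ) = 2.920 m / (3.71752 m) = 0.78547.
β = (βγ)/√(1+(βγ)²) = 0.78547/√1.616963 = 0.618.

0.618c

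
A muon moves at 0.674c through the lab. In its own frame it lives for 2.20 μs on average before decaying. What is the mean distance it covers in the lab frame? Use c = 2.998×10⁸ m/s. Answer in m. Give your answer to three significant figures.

602 m

Lorentz factor: γ = (1 − 0.454276)^(−1/2) = 1.3537.
Lab-frame lifetime: Δt = γτ = 1.3537 × 2.20 μs = 2.9781 μs.
Distance: d = vΔt = 0.674 × 2.998×10⁸ m/s × 2.9781×10^-6 s = 602 m.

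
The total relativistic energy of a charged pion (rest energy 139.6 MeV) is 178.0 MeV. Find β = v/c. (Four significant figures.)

γ = E/(mc²) = 178.0/139.6 = 1.2751.
β = √(1 − 1/γ²) = √(1 − 0.615052) = √0.384948 = 0.6204.

0.6204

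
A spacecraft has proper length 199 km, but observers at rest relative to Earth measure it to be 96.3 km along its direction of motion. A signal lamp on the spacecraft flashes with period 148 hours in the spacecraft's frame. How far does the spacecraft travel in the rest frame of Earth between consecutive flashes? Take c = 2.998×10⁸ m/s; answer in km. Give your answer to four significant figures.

γ = L₀/L = 199/96.3 = 2.06646.
β = √(1 − 1/γ²) = 0.87511. Lab-frame period = γτ = 2.06646×148 hours = 305.84 hours. Distance = βc × γτ = 0.87511 × 2.998×10⁸ m/s × 1101024 s = 2.8886×10^14 m = 2.889×10^11 km.

2.889×10^11 km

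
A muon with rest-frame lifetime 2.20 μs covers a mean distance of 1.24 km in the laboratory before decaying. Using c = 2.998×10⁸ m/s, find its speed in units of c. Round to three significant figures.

0.883c

Let x = d/(cτ) = 1240 m / (2.998×10⁸ m/s × 2.200×10^-6 s) = 1.88. Since d = βγcτ, x = βγ = β/√(1−β²).
Solving: β² = x²/(1+x²) = 3.5344/4.5344 = 0.779464, so β = 0.883.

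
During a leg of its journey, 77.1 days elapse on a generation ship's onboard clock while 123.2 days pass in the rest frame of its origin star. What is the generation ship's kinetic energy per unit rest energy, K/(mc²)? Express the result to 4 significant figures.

γ = Δt/Δτ = 123.2/77.1 = 1.59792.
Since K = (γ−1)mc², K/(mc²) = 1.59792 − 1 = 0.5979.

0.5979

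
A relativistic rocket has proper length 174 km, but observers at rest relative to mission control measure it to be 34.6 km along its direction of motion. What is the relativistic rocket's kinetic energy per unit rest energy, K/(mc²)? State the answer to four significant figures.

4.029

From L = L₀/γ: γ = 174/34.6 = 5.0289.
K/(mc²) = γ − 1 = 5.0289 − 1 = 4.029.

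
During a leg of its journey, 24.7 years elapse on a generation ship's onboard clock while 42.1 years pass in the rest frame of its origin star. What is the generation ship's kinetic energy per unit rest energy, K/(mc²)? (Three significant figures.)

γ = Δt/Δτ = 42.1/24.7 = 1.70445.
Since K = (γ−1)mc², K/(mc²) = 1.70445 − 1 = 0.704.

0.704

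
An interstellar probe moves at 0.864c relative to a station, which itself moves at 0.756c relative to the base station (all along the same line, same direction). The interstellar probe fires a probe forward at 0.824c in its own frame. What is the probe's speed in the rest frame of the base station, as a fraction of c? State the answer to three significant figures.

0.998c

Compose velocities in two stages. Stage 1 (into S'): u₁ = (0.824+0.864)/(1+0.824×0.864) = 0.98602.
Stage 2 (into S): u = (0.98602+0.756)/(1+0.98602×0.756) = 0.99805, so the speed is 0.998c.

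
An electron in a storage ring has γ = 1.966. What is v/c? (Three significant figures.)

β = √(1 − 1/γ²) = √(1 − 1/3.865156) = √0.741278 = 0.861.

0.861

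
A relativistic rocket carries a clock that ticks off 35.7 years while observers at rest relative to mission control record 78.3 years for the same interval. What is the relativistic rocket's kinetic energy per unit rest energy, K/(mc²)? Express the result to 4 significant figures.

1.193

The time-dilation ratio gives γ = 78.3/35.7 = 2.19328.
K/(mc²) = γ − 1 = 2.19328 − 1 = 1.193.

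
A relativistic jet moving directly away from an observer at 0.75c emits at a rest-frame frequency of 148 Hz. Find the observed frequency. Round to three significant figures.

Relativistic Doppler (source moving away): f_obs = f_src · √((1−β)/(1+β)).
With β = 0.75: factor = √(0.25/1.75) = 0.37796.
f_obs = 148 × 0.37796 = 55.9 Hz.

55.9 Hz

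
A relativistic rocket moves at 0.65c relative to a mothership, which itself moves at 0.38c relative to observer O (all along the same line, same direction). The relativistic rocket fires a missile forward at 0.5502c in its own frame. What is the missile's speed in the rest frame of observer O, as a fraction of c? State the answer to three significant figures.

First combine the missile and relativistic rocket (S''→S'): u₁ = (0.5502 + 0.65)/(1 + 0.5502×0.65) = 1.2002/1.35763 = 0.88404.
Then combine with the mothership (S'→S): u = (0.88404 + 0.38)/(1 + 0.88404×0.38) = 1.26404/1.3359352 = 0.94618.

0.946c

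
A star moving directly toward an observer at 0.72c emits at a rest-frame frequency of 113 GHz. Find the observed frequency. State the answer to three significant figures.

Relativistic Doppler (source moving toward): f_obs = f_src · √((1+β)/(1−β)).
With β = 0.72: factor = √(1.72/0.28) = 2.4785.
f_obs = 113 × 2.4785 = 280 GHz.

280 GHz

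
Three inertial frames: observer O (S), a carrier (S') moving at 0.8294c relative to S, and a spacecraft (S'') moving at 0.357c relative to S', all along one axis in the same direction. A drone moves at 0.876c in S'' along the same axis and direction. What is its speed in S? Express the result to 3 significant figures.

Compose velocities in two stages. Stage 1 (into S'): u₁ = (0.876+0.357)/(1+0.876×0.357) = 0.93926.
Stage 2 (into S): u = (0.93926+0.8294)/(1+0.93926×0.8294) = 0.99418, so the speed is 0.994c.

0.994c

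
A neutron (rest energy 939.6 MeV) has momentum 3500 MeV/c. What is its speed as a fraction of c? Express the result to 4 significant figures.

0.9658c

pc/(mc²) = 3500/939.6 = 3.725 = βγ = β/√(1−β²).
So β² = x²/(1 + x²) with x = 3.725: x² = 13.8756, β² = 13.8756/14.8756 = 0.932776, β = 0.9658.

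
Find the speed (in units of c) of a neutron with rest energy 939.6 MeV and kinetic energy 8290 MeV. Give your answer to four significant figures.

γ = 1 + K/(mc²) = 1 + 8290/939.6 = 9.8229.
β = √(1 − 1/γ²) = √(1 − 0.0103638) = √0.9896362 = 0.9948.

0.9948c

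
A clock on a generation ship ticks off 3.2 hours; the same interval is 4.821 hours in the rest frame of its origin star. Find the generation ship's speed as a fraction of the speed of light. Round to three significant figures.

0.748c

γ = Δt/Δτ = 4.821/3.2 = 1.5066.
β = √(1 − 1/γ²) = √(1 − 0.440559) = √0.559441 = 0.748.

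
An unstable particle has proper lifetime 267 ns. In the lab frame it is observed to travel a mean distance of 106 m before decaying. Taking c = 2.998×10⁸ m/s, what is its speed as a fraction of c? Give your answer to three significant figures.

Let x = d/(cτ) = 106.0 m / (2.998×10⁸ m/s × 2.670×10^-7 s) = 1.3242. Since d = βγcτ, x = βγ = β/√(1−β²).
Solving: β² = x²/(1+x²) = 1.75351/2.75351 = 0.636827, so β = 0.798.

0.798c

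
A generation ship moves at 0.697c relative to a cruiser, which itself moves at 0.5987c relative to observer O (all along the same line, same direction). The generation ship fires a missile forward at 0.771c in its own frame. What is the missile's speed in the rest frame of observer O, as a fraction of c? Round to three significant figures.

Apply u = (u'+v)/(1+u'v) twice. Missile in the cruiser frame: (0.771+0.697)/(1+0.771·0.697) = 1.468/1.537387 = 0.95487c.
That velocity, transformed to the rest frame of observer O: (0.95487+0.5987)/(1+0.95487·0.5987) = 1.55357/1.571680669 = 0.98848c.

0.988c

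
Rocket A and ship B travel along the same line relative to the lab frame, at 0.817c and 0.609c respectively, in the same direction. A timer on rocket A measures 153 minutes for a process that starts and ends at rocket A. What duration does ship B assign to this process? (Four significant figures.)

168.1 minutes

The velocity of rocket A relative to ship B is (0.817 − 0.609)c / (1 − 0.817×0.609) = 0.41397c; relative speed 0.41397c.
At |u| = 0.41397c, γ = (1 − 0.171371)^(−1/2) = 1.0986.
Rocket A's interval is proper; time dilation gives Δt_B = γΔτ = 1.0986 × 153 minutes = 168.1 minutes.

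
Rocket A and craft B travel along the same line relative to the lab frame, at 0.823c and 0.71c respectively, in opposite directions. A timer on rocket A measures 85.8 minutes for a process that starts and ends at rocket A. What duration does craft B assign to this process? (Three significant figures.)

340 minutes

Transform rocket A's velocity into craft B's frame: (0.823 + 0.71)/(1 + 0.823·0.71) = 1.533/1.58433, so the relative speed is 0.9676c.
At |u| = 0.9676c, γ = (1 − 0.93625)^(−1/2) = 3.9606.
Rocket A's interval is proper; time dilation gives Δt_B = γΔτ = 3.9606 × 85.8 minutes = 340 minutes.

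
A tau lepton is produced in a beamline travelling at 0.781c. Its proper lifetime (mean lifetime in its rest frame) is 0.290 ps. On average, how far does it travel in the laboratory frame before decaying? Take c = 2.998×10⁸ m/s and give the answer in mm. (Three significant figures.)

With β = 0.781, γ = 1/√(1 − 0.781²) = 1/√0.390039 = 1.6012.
Lab-frame lifetime: Δt = γτ = 1.6012 × 0.290 ps = 0.46435 ps.
Distance: d = vΔt = 0.781 × 2.998×10⁸ m/s × 4.6435×10^-13 s = 1.09×10^-4 m = 0.109 mm.

0.109 mm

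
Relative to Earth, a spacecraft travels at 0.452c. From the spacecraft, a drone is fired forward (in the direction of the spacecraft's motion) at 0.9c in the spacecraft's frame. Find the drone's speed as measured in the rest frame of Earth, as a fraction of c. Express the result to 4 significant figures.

In units of c, u = (u' + v)/(1 + u'v) with u' = 0.9 and v = 0.452.
Numerator: 0.9 + 0.452 = 1.352. Denominator: 1 + (0.9)(0.452) = 1.4068.
u = 1.352/1.4068 = 0.96105, so the speed is 0.9610c.

0.9610c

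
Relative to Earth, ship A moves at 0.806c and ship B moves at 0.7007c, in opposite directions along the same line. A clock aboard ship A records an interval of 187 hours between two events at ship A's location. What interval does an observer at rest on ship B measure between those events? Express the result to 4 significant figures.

692.9 hours

Speed of ship A in ship B's frame: u = (v_A + v_B)/(1 + v_A v_B/c²) = (0.806 + 0.7007)/(1 + 0.806×0.7007) = 1.5067/1.5647642 = 0.96289; |u| = 0.96289c.
At |u| = 0.96289c, γ = (1 − 0.927157)^(−1/2) = 3.7052.
The clock on ship A records proper time, so ship B measures Δt = γΔτ = 3.7052 × 187 = 692.9 hours.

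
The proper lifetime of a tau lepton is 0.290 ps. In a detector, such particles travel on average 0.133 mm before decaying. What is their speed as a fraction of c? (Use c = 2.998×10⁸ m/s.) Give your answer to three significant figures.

d = βγcτ ⇒ βγ = d/(cτ) = 1.330×10^-4 m / (8.6942×10^-5 m) = 1.5298.
β = (βγ)/√(1+(βγ)²) = 1.5298/√3.34029 = 0.837.

0.837c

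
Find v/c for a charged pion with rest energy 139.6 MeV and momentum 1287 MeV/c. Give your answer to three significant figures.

0.994

pc/(mc²) = 1287/139.6 = 9.2192 = βγ = β/√(1−β²).
So β² = x²/(1 + x²) with x = 9.2192: x² = 84.9936, β² = 84.9936/85.9936 = 0.988371, β = 0.994.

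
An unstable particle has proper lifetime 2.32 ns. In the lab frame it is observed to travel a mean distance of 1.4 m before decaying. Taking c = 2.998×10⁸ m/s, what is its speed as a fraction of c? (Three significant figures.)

Let x = d/(cτ) = 1.400 m / (2.998×10⁸ m/s × 2.320×10^-9 s) = 2.0128. Since d = βγcτ, x = βγ = β/√(1−β²).
Solving: β² = x²/(1+x²) = 4.05136/5.05136 = 0.802034, so β = 0.896.

0.896c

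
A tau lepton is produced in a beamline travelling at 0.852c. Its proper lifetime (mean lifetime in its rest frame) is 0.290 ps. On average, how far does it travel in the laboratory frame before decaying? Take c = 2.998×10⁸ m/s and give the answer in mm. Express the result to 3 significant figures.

Lorentz factor: γ = (1 − 0.725904)^(−1/2) = 1.9101.
Lab-frame lifetime: Δt = γτ = 1.9101 × 0.290 ps = 0.55393 ps.
Distance: d = vΔt = 0.852 × 2.998×10⁸ m/s × 5.5393×10^-13 s = 1.41×10^-4 m = 0.141 mm.

0.141 mm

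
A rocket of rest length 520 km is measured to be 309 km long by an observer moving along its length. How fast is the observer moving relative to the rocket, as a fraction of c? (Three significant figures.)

0.804c

Length contraction gives γ = L₀/L = 520/309 = 1.6828.
β = √(1 − 1/γ²) = √0.64687 = 0.804.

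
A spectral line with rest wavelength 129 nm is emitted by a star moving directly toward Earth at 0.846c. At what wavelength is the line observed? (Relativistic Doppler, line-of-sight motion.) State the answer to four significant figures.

37.26 nm

Relativistic Doppler for wavelength: λ_obs = λ_src · √((1−β)/(1+β)).
With β = 0.846: factor = √(0.154/1.846) = 0.28883.
λ_obs = 129 × 0.28883 = 37.26 nm.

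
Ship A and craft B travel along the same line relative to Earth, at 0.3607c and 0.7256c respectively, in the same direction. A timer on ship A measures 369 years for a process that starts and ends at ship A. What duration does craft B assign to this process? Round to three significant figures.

The velocity of ship A relative to craft B is (0.3607 − 0.7256)c / (1 − 0.3607×0.7256) = −0.49426c; relative speed 0.49426c.
At |u| = 0.49426c, γ = (1 − 0.244293)^(−1/2) = 1.1503.
Ship A's interval is proper; time dilation gives Δt_B = γΔτ = 1.1503 × 369 years = 424 years.

424 years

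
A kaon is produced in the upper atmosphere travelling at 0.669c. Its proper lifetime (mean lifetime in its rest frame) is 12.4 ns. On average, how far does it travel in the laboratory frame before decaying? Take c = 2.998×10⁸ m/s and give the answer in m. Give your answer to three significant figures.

3.35 m

γ = 1/√(1 − β²) = 1/√(1 − 0.447561) = 1/√0.552439 = 1/0.743262 = 1.3454.
Lab-frame lifetime: Δt = γτ = 1.3454 × 12.4 ns = 16.683 ns.
Distance: d = vΔt = 0.669 × 2.998×10⁸ m/s × 1.6683×10^-8 s = 3.35 m.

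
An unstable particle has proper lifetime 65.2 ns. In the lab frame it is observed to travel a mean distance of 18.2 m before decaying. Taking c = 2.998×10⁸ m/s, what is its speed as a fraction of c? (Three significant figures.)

Let x = d/(cτ) = 18.20 m / (2.998×10⁸ m/s × 6.520×10^-8 s) = 0.93109. Since d = βγcτ, x = βγ = β/√(1−β²).
Solving: β² = x²/(1+x²) = 0.866929/1.866929 = 0.464361, so β = 0.681.

0.681c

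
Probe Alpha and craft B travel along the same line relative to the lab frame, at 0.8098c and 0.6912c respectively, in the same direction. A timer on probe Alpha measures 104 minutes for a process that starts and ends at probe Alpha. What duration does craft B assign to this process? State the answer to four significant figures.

Transform probe Alpha's velocity into craft B's frame: (0.8098 − 0.6912)/(1 − 0.8098·0.6912) = 0.1186/0.44026624, so the relative speed is 0.26938c.
At |u| = 0.26938c, γ = (1 − 0.0725656)^(−1/2) = 1.0384.
The clock on probe Alpha records proper time, so craft B measures Δt = γΔτ = 1.0384 × 104 = 108.0 minutes.

108.0 minutes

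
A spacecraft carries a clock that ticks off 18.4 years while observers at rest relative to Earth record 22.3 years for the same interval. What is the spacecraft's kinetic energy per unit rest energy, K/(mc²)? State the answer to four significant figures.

0.2120

From Δt = γΔτ: γ = 22.3/18.4 = 1.21196.
K/(mc²) = γ − 1 = 1.21196 − 1 = 0.2120.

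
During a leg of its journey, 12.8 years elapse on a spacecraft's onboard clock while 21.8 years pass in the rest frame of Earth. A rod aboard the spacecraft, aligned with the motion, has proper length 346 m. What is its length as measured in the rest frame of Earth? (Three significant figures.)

203 m

γ = Δt/Δτ = 21.8/12.8 = 1.70312.
The rod contracts by the same γ: 346 m / 1.70312 = 203 m.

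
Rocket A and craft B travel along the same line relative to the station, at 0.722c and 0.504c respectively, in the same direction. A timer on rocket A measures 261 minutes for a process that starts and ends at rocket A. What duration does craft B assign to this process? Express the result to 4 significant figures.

277.8 minutes

Speed of rocket A in craft B's frame: u = (v_A − v_B)/(1 − v_A v_B/c²) = (0.722 − 0.504)/(1 − 0.722×0.504) = 0.218/0.636112 = 0.34271; |u| = 0.34271c.
γ for this relative speed: γ = 1/√(1 − 0.11745) = 1.0645.
Rocket A's interval is proper; time dilation gives Δt_B = γΔτ = 1.0645 × 261 minutes = 277.8 minutes.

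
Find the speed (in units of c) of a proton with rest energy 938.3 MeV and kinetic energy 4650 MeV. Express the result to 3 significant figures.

γ = 1 + K/(mc²) = 1 + 4650/938.3 = 5.9558.
β = √(1 − 1/γ²) = √(1 − 0.0281916) = √0.9718084 = 0.986.

0.986c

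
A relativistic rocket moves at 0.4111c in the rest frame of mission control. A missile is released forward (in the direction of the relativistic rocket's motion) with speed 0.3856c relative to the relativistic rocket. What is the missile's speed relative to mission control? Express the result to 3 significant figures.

0.688c

In units of c, u = (u' + v)/(1 + u'v) with u' = 0.3856 and v = 0.4111.
Numerator: 0.3856 + 0.4111 = 0.7967. Denominator: 1 + (0.3856)(0.4111) = 1.15852016.
u = 0.7967/1.15852016 = 0.68769, so the speed is 0.688c.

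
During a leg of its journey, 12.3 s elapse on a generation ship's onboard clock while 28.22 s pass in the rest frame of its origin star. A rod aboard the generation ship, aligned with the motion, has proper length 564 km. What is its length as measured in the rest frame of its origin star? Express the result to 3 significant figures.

From Δt = γΔτ: γ = 28.22/12.3 = 2.29431.
L = L₀/γ = 564/2.29431 = 246 km.

246 km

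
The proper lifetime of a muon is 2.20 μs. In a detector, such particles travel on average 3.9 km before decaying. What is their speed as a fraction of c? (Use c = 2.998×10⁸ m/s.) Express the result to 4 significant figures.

Lab distance = (lab lifetime)·v = γτ·βc, so βγ = d/(cτ) = 3900/(2.998×10⁸ × 2.200×10^-6) = 5.913.
With βγ = 5.913: γ² = 1 + (βγ)² = 35.9636, and β = (βγ)/γ = 5.913/5.99697 = 0.9860.

0.9860c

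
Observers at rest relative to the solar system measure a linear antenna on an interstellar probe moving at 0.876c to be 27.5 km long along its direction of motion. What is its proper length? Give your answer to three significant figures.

With β = 0.876, γ = 1/√(1 − 0.876²) = 1/√0.232624 = 2.0734.
Proper length: L₀ = γ·L = 2.0734 × 27.5 = 57.0 km.

57.0 km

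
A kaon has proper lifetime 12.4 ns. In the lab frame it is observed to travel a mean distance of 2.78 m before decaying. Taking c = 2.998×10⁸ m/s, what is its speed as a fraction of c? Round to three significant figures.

0.599c

Let x = d/(cτ) = 2.780 m / (2.998×10⁸ m/s × 1.240×10^-8 s) = 0.74781. Since d = βγcτ, x = βγ = β/√(1−β²).
Solving: β² = x²/(1+x²) = 0.55922/1.55922 = 0.358654, so β = 0.599.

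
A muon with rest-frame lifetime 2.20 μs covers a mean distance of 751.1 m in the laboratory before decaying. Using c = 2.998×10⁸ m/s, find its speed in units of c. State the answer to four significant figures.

Lab distance = (lab lifetime)·v = γτ·βc, so βγ = d/(cτ) = 751.1/(2.998×10⁸ × 2.200×10^-6) = 1.1388.
With βγ = 1.1388: γ² = 1 + (βγ)² = 2.29687, and β = (βγ)/γ = 1.1388/1.51554 = 0.7514.

0.7514c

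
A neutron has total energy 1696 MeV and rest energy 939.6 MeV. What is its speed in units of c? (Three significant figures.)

Total energy E = γmc² gives γ = 1696/939.6 = 1.805.
Hence β = √(1 − 1/γ²) = √(1 − 0.306934) = √0.693066 = 0.833.

0.833c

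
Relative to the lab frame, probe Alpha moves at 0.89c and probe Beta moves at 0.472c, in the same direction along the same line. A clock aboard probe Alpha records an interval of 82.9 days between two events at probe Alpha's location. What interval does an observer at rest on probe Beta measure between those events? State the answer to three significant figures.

120 days

The velocity of probe Alpha relative to probe Beta is (0.89 − 0.472)c / (1 − 0.89×0.472) = 0.72079c; relative speed 0.72079c.
γ for this relative speed: γ = 1/√(1 − 0.519538) = 1.4427.
The clock on probe Alpha records proper time, so probe Beta measures Δt = γΔτ = 1.4427 × 82.9 = 120 days.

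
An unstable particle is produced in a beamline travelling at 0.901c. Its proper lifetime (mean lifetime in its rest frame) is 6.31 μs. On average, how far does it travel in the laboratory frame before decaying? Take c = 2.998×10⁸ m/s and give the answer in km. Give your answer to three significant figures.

β² = 0.811801, so γ = 1/√0.188199 = 2.3051.
Lab-frame lifetime: Δt = γτ = 2.3051 × 6.31 μs = 14.545 μs.
Distance: d = vΔt = 0.901 × 2.998×10⁸ m/s × 1.4545×10^-5 s = 3930 m = 3.93 km.

3.93 km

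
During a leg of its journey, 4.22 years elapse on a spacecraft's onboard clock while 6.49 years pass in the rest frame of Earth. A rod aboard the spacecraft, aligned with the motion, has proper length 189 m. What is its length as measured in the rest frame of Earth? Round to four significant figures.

γ = Δt/Δτ = 6.49/4.22 = 1.53791.
The rod contracts by the same γ: 189 m / 1.53791 = 122.9 m.

122.9 m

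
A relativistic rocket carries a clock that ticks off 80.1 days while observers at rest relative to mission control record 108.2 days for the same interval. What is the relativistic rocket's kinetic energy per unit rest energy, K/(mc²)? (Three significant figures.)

γ = Δt/Δτ = 108.2/80.1 = 1.35081.
Since K = (γ−1)mc², K/(mc²) = 1.35081 − 1 = 0.351.

0.351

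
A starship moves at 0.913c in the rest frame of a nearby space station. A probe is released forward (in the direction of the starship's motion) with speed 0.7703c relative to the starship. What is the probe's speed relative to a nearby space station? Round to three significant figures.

In units of c, u = (u' + v)/(1 + u'v) with u' = 0.7703 and v = 0.913.
Numerator: 0.7703 + 0.913 = 1.6833. Denominator: 1 + (0.7703)(0.913) = 1.7032839.
u = 1.6833/1.7032839 = 0.98827, so the speed is 0.988c.

0.988c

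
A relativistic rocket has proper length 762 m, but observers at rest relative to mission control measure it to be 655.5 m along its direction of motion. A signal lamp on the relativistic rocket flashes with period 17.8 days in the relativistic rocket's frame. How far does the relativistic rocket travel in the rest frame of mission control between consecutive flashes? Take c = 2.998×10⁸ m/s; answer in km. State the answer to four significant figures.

2.733×10^11 km

From L = L₀/γ: γ = 762/655.5 = 1.16247.
β = √(1 − 1/γ²) = 0.50989. Lab-frame period = γτ = 1.16247×17.8 days = 20.692 days. Distance = βc × γτ = 0.50989 × 2.998×10⁸ m/s × 1787788.8 s = 2.7329×10^14 m = 2.733×10^11 km.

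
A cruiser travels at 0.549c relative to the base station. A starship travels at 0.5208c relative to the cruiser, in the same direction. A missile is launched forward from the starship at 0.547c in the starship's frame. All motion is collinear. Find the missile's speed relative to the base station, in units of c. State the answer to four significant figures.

0.9477c

Compose velocities in two stages. Stage 1 (into S'): u₁ = (0.547+0.5208)/(1+0.547×0.5208) = 0.83105.
Stage 2 (into S): u = (0.83105+0.549)/(1+0.83105×0.549) = 0.94768, so the speed is 0.9477c.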